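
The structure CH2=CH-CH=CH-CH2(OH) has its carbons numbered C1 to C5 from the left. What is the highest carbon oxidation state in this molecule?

Tallying each carbon's bonds:
C1: 2C, 2H → 0 − 2 = -2
C2: 3C, 1H → 0 − 1 = -1
C3: 3C, 1H → 0 − 1 = -1
C4: 3C, 1H → 0 − 1 = -1
C5: 1C, 2H, 1O → 0 − 2 + 1 = -1
The highest value is -1.

-1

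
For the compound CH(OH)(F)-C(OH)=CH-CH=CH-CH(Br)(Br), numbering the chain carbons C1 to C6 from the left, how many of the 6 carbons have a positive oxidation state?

3

Count +1 for every bond to an atom more electronegative than carbon and −1 for every bond to one less electronegative; C–C bonds are 0. Tallying each carbon:
C1: 1C, 1H, 1O, 1F → 0 − 1 + 1 + 1 = +1
C2: 3C, 1O → 0 + 1 = +1
C3: 3C, 1H → 0 − 1 = -1
C4: 3C, 1H → 0 − 1 = -1
C5: 3C, 1H → 0 − 1 = -1
C6: 1C, 1H, 2Br → 0 − 1 + 2 = +1
3 carbons (C1, C2, C6) meet the condition.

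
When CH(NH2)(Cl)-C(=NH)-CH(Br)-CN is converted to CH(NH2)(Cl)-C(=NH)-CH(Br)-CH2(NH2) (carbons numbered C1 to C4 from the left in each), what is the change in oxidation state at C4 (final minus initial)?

-4

Before: C4 has 1 bond to C, 3 bonds to N → oxidation state +3.
After: C4 has 1 bond to C, 2 bonds to H, 1 bond to N → oxidation state -1.
Δ = -1 − (+3) = -4, so this is a reduction at C4.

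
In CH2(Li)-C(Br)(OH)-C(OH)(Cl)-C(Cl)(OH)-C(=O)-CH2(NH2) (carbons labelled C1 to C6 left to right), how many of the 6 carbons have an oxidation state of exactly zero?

Tallying each carbon's bonds:
C1: 1C, 2H, 1Li → 0 − 2 − 1 = -3
C2: 2C, 1O, 1Br → 0 + 1 + 1 = +2
C3: 2C, 1O, 1Cl → 0 + 1 + 1 = +2
C4: 2C, 1O, 1Cl → 0 + 1 + 1 = +2
C5: 2C, 2O → 0 + 2 = +2
C6: 1C, 2H, 1N → 0 − 2 + 1 = -1
0 carbons meet the condition.

0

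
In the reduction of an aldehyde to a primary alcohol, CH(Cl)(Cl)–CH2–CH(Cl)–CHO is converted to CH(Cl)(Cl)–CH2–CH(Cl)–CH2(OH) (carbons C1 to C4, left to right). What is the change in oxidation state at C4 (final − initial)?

-2

Before: C4 has 1 bond to C, 1 bond to H, 2 bonds to O → oxidation state +1.
After: C4 has 1 bond to C, 2 bonds to H, 1 bond to O → oxidation state -1.
Δ = -1 − (+1) = -2, so this is a reduction at C4.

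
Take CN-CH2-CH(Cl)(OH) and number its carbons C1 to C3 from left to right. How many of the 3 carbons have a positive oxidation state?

2

Tallying each carbon's bonds:
C1: 1C, 3N → 0 + 3 = +3
C2: 2C, 2H → 0 − 2 = -2
C3: 1C, 1H, 1O, 1Cl → 0 − 1 + 1 + 1 = +1
2 carbons (C1, C3) meet the condition.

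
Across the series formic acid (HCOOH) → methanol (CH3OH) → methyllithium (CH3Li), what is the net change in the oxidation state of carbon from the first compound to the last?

-6

Carbon oxidation states along the series — formic acid: +2, methanol: -2, methyllithium: -4.
Net change = -4 − (+2) = -6.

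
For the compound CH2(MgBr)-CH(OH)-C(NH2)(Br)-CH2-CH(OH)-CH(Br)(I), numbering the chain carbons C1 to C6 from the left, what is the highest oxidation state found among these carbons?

+2

Count +1 for every bond to an atom more electronegative than carbon and −1 for every bond to one less electronegative; C–C bonds are 0. Tallying each carbon:
C1: 1C, 2H, 1Mg → 0 − 2 − 1 = -3
C2: 2C, 1H, 1O → 0 − 1 + 1 = 0
C3: 2C, 1N, 1Br → 0 + 1 + 1 = +2
C4: 2C, 2H → 0 − 2 = -2
C5: 2C, 1H, 1O → 0 − 1 + 1 = 0
C6: 1C, 1H, 1Br, 1I → 0 − 1 + 1 + 1 = +1
The highest value is +2.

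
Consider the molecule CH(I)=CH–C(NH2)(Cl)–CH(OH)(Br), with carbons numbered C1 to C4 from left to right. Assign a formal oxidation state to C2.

-1

Bonds to more-electronegative neighbours contribute +1 each, bonds to H or metals contribute −1 each, and C–C bonds contribute 0.
C2 has a double bond to C (2×0 = 0), one bond to C (0), one bond to H (-1).
Oxidation state = 0 + 0 − 1 = -1.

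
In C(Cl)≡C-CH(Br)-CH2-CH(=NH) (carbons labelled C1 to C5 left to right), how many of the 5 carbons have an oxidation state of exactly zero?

Count +1 for every bond to an atom more electronegative than carbon and −1 for every bond to one less electronegative; C–C bonds are 0. Tallying each carbon:
C1: 3C, 1Cl → 0 + 1 = +1
C2: 4C → 0 = 0
C3: 2C, 1H, 1Br → 0 − 1 + 1 = 0
C4: 2C, 2H → 0 − 2 = -2
C5: 1C, 1H, 2N → 0 − 1 + 2 = +1
2 carbons (C2, C3) meet the condition.

2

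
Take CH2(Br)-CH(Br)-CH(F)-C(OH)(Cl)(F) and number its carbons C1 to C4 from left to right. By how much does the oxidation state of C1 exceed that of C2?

-1

C1: 1C, 2H, 1Br → 0 − 2 + 1 = -1
C2: 2C, 1H, 1Br → 0 − 1 + 1 = 0
Difference: -1 − (0) = -1.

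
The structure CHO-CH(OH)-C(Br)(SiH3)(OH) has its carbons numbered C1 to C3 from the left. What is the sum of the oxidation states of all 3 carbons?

Each bond to a more electronegative atom (O, N, halogen) counts +1, each bond to a less electronegative atom (H, metal, B, Si) counts −1, and each C–C bond counts 0. Tallying each carbon:
C1: 1C, 1H, 2O → 0 − 1 + 2 = +1
C2: 2C, 1H, 1O → 0 − 1 + 1 = 0
C3: 1C, 1O, 1Br, 1Si → 0 + 1 + 1 − 1 = +1
Sum = +1 + 0 + 1 = +2.

+2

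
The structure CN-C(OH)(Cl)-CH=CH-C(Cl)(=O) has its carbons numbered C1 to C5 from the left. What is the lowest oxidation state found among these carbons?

Bonds to more-electronegative neighbours contribute +1 each, bonds to H or metals contribute −1 each, and C–C bonds contribute 0. Tallying each carbon:
C1: 1C, 3N → 0 + 3 = +3
C2: 2C, 1O, 1Cl → 0 + 1 + 1 = +2
C3: 3C, 1H → 0 − 1 = -1
C4: 3C, 1H → 0 − 1 = -1
C5: 1C, 2O, 1Cl → 0 + 2 + 1 = +3
The lowest value is -1.

-1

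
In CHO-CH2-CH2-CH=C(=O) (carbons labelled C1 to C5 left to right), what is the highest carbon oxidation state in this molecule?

+2

Each bond to a more electronegative atom (O, N, halogen) counts +1, each bond to a less electronegative atom (H, metal, B, Si) counts −1, and each C–C bond counts 0. Tallying each carbon:
C1: 1C, 1H, 2O → 0 − 1 + 2 = +1
C2: 2C, 2H → 0 − 2 = -2
C3: 2C, 2H → 0 − 2 = -2
C4: 3C, 1H → 0 − 1 = -1
C5: 2C, 2O → 0 + 2 = +2
The highest value is +2.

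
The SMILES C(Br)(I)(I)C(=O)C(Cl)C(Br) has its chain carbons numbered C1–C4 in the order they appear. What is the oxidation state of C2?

Bonds to more-electronegative neighbours contribute +1 each, bonds to H or metals contribute −1 each, and C–C bonds contribute 0.
C2 has one bond to C (0), one bond to C (0), a double bond to O (2×+1 = +2).
Oxidation state = 0 + 0 + 2 = +2.

+2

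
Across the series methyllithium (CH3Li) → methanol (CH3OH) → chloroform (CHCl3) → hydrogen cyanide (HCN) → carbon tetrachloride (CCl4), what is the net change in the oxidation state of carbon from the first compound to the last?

Carbon oxidation states along the series — methyllithium: -4, methanol: -2, chloroform: +2, hydrogen cyanide: +2, carbon tetrachloride: +4.
Net change = +4 − (-4) = +8.

+8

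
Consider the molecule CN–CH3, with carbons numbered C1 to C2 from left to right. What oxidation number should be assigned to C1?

+3

C1 has one bond to C (0), a triple bond to N (3×+1 = +3).
Oxidation state = 0 + 3 = +3.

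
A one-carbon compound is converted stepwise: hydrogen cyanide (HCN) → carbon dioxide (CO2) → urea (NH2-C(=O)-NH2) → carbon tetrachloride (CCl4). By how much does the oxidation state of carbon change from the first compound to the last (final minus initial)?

Carbon oxidation states along the series — hydrogen cyanide: +2, carbon dioxide: +4, urea: +4, carbon tetrachloride: +4.
Net change = +4 − (+2) = +2.

+2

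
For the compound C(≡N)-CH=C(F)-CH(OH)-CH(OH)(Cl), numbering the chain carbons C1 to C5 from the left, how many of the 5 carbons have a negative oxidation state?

1

Bonds to more-electronegative neighbours contribute +1 each, bonds to H or metals contribute −1 each, and C–C bonds contribute 0. Tallying each carbon:
C1: 1C, 3N → 0 + 3 = +3
C2: 3C, 1H → 0 − 1 = -1
C3: 3C, 1F → 0 + 1 = +1
C4: 2C, 1H, 1O → 0 − 1 + 1 = 0
C5: 1C, 1H, 1O, 1Cl → 0 − 1 + 1 + 1 = +1
1 carbon (C2) meets the condition.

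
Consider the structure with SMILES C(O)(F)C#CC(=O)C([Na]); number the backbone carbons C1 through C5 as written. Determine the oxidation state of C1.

+1

Each bond to a more electronegative atom (O, N, halogen) counts +1, each bond to a less electronegative atom (H, metal, B, Si) counts −1, and each C–C bond counts 0.
C1 has one bond to C (0), one bond to H (-1), one bond to O (+1), one bond to F (+1).
Oxidation state = 0 − 1 + 1 + 1 = +1.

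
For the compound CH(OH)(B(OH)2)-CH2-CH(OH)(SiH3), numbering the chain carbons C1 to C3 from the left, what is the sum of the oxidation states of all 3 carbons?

-4

Count +1 for every bond to an atom more electronegative than carbon and −1 for every bond to one less electronegative; C–C bonds are 0. Tallying each carbon:
C1: 1C, 1H, 1O, 1B → 0 − 1 + 1 − 1 = -1
C2: 2C, 2H → 0 − 2 = -2
C3: 1C, 1H, 1O, 1Si → 0 − 1 + 1 − 1 = -1
Sum = -1 − 2 − 1 = -4.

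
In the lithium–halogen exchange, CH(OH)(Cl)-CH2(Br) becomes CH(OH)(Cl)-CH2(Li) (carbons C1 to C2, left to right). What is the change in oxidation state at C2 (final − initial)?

-2

Before: C2 has 1 bond to C, 2 bonds to H, 1 bond to Br → oxidation state -1.
After: C2 has 1 bond to C, 2 bonds to H, 1 bond to Li → oxidation state -3.
Δ = -3 − (-1) = -2, so this is a reduction at C2.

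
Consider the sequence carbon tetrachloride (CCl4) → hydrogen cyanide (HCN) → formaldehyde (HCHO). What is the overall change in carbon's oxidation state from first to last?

-4

Carbon oxidation states along the series — carbon tetrachloride: +4, hydrogen cyanide: +2, formaldehyde: 0.
Net change = 0 − (+4) = -4.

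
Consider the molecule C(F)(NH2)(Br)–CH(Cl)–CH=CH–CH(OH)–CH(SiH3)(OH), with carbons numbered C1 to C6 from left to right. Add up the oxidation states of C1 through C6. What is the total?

0

Bonds to more-electronegative neighbours contribute +1 each, bonds to H or metals contribute −1 each, and C–C bonds contribute 0. Tallying each carbon:
C1: 1C, 1N, 1F, 1Br → 0 + 1 + 1 + 1 = +3
C2: 2C, 1H, 1Cl → 0 − 1 + 1 = 0
C3: 3C, 1H → 0 − 1 = -1
C4: 3C, 1H → 0 − 1 = -1
C5: 2C, 1H, 1O → 0 − 1 + 1 = 0
C6: 1C, 1H, 1O, 1Si → 0 − 1 + 1 − 1 = -1
Sum = +3 + 0 − 1 − 1 + 0 − 1 = 0.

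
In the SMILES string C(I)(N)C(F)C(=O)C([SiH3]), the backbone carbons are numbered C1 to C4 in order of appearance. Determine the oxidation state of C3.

Each bond to a more electronegative atom (O, N, halogen) counts +1, each bond to a less electronegative atom (H, metal, B, Si) counts −1, and each C–C bond counts 0.
C3 has one bond to C (0), one bond to C (0), a double bond to O (2×+1 = +2).
Oxidation state = 0 + 0 + 2 = +2.

+2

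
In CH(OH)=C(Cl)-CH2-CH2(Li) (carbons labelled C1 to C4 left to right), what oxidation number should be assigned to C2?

+1

C2 has a double bond to C (2×0 = 0), one bond to C (0), one bond to Cl (+1).
Oxidation state = 0 + 0 + 1 = +1.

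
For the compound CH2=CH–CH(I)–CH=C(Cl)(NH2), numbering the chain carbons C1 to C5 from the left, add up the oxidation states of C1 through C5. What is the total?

-2

Bonds to more-electronegative neighbours contribute +1 each, bonds to H or metals contribute −1 each, and C–C bonds contribute 0. Tallying each carbon:
C1: 2C, 2H → 0 − 2 = -2
C2: 3C, 1H → 0 − 1 = -1
C3: 2C, 1H, 1I → 0 − 1 + 1 = 0
C4: 3C, 1H → 0 − 1 = -1
C5: 2C, 1N, 1Cl → 0 + 1 + 1 = +2
Sum = -2 − 1 + 0 − 1 + 2 = -2.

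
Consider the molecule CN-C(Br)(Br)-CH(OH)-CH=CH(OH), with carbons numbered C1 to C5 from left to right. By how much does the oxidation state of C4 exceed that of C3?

C4: 3C, 1H → 0 − 1 = -1
C3: 2C, 1H, 1O → 0 − 1 + 1 = 0
Difference: -1 − (0) = -1.

-1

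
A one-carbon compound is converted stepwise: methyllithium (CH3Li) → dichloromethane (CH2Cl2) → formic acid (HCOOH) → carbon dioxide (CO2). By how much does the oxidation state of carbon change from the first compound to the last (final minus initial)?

+8

Carbon oxidation states along the series — methyllithium: -4, dichloromethane: 0, formic acid: +2, carbon dioxide: +4.
Net change = +4 − (-4) = +8.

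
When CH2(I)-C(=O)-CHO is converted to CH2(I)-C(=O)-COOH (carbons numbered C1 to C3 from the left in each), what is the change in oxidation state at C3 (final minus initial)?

+2

Before: C3 has 1 bond to C, 1 bond to H, 2 bonds to O → oxidation state +1.
After: C3 has 1 bond to C, 3 bonds to O → oxidation state +3.
Δ = +3 − (+1) = +2, so this is an oxidation at C3.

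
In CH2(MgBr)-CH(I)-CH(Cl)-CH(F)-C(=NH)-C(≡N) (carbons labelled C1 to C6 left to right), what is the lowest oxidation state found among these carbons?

-3

Assign +1 per bond to O/N/halogen, −1 per bond to H or an electropositive element, and 0 per bond to carbon. Tallying each carbon:
C1: 1C, 2H, 1Mg → 0 − 2 − 1 = -3
C2: 2C, 1H, 1I → 0 − 1 + 1 = 0
C3: 2C, 1H, 1Cl → 0 − 1 + 1 = 0
C4: 2C, 1H, 1F → 0 − 1 + 1 = 0
C5: 2C, 2N → 0 + 2 = +2
C6: 1C, 3N → 0 + 3 = +3
The lowest value is -3.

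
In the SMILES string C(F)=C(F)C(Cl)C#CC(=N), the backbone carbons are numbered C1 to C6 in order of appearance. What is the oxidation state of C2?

C2 has a double bond to C (2×0 = 0), one bond to C (0), one bond to F (+1).
Oxidation state = 0 + 0 + 1 = +1.

+1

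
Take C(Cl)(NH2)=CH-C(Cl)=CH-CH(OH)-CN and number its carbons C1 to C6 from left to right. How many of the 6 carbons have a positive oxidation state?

3

Count +1 for every bond to an atom more electronegative than carbon and −1 for every bond to one less electronegative; C–C bonds are 0. Tallying each carbon:
C1: 2C, 1N, 1Cl → 0 + 1 + 1 = +2
C2: 3C, 1H → 0 − 1 = -1
C3: 3C, 1Cl → 0 + 1 = +1
C4: 3C, 1H → 0 − 1 = -1
C5: 2C, 1H, 1O → 0 − 1 + 1 = 0
C6: 1C, 3N → 0 + 3 = +3
3 carbons (C1, C3, C6) meet the condition.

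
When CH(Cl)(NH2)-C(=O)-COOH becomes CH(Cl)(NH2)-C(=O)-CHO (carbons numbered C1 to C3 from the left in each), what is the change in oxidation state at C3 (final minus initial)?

-2

Before: C3 has 1 bond to C, 3 bonds to O → oxidation state +3.
After: C3 has 1 bond to C, 1 bond to H, 2 bonds to O → oxidation state +1.
Δ = +1 − (+3) = -2, so this is a reduction at C3.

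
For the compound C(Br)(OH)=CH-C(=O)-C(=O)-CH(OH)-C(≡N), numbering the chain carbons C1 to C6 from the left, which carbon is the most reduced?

C2

Assign +1 per bond to O/N/halogen, −1 per bond to H or an electropositive element, and 0 per bond to carbon. Tallying each carbon:
C1: 2C, 1O, 1Br → 0 + 1 + 1 = +2
C2: 3C, 1H → 0 − 1 = -1
C3: 2C, 2O → 0 + 2 = +2
C4: 2C, 2O → 0 + 2 = +2
C5: 2C, 1H, 1O → 0 − 1 + 1 = 0
C6: 1C, 3N → 0 + 3 = +3
The most reduced carbon is C2 at -1.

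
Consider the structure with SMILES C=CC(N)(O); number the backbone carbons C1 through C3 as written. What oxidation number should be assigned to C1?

C1 has a double bond to C (2×0 = 0), one bond to H (-1), one bond to H (-1).
Oxidation state = 0 − 1 − 1 = -2.

-2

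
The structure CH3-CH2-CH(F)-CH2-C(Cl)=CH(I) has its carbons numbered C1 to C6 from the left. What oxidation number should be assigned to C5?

C5 has one bond to C (0), a double bond to C (2×0 = 0), one bond to Cl (+1).
Oxidation state = 0 + 0 + 1 = +1.

+1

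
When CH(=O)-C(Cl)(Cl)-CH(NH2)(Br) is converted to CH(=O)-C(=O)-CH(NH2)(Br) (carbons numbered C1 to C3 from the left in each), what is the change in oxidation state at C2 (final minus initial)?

Before: C2 has 2 bonds to C, 2 bonds to Cl → oxidation state +2.
After: C2 has 2 bonds to C, 2 bonds to O → oxidation state +2.
Δ = +2 − (+2) = 0, so no net redox change at C2.

0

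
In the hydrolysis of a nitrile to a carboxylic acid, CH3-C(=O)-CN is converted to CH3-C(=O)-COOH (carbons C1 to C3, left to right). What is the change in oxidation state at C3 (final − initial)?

Before: C3 has 1 bond to C, 3 bonds to N → oxidation state +3.
After: C3 has 1 bond to C, 3 bonds to O → oxidation state +3.
Δ = +3 − (+3) = 0, so no net redox change at C3.

0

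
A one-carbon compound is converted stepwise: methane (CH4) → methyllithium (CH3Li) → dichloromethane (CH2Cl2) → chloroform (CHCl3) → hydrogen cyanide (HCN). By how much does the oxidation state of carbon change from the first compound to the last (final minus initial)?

+6

Carbon oxidation states along the series — methane: -4, methyllithium: -4, dichloromethane: 0, chloroform: +2, hydrogen cyanide: +2.
Net change = +2 − (-4) = +6.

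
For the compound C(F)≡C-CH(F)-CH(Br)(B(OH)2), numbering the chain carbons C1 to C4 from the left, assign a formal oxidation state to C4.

C4 has one bond to C (0), one bond to Br (+1), one bond to H (-1), one bond to B (-1).
Oxidation state = 0 + 1 − 1 − 1 = -1.

-1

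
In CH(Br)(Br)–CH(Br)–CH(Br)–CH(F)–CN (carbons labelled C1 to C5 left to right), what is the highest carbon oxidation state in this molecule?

Tallying each carbon's bonds:
C1: 1C, 1H, 2Br → 0 − 1 + 2 = +1
C2: 2C, 1H, 1Br → 0 − 1 + 1 = 0
C3: 2C, 1H, 1Br → 0 − 1 + 1 = 0
C4: 2C, 1H, 1F → 0 − 1 + 1 = 0
C5: 1C, 3N → 0 + 3 = +3
The highest value is +3.

+3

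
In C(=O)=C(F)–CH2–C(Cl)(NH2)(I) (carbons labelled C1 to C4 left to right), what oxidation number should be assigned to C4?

C4 has one bond to C (0), one bond to Cl (+1), one bond to N (+1), one bond to I (+1).
Oxidation state = 0 + 1 + 1 + 1 = +3.

+3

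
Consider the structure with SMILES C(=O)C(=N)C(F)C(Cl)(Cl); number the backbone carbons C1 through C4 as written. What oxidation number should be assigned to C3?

0

C3 has one bond to C (0), one bond to C (0), one bond to H (-1), one bond to F (+1).
Oxidation state = 0 + 0 − 1 + 1 = 0.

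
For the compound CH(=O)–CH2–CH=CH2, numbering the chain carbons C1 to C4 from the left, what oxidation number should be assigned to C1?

+1

C1 has one bond to C (0), one bond to H (-1), a double bond to O (2×+1 = +2).
Oxidation state = 0 − 1 + 2 = +1.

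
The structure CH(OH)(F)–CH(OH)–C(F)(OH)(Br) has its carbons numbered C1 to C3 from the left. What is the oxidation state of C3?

+3

Count +1 for every bond to an atom more electronegative than carbon and −1 for every bond to one less electronegative; C–C bonds are 0.
C3 has one bond to C (0), one bond to F (+1), one bond to O (+1), one bond to Br (+1).
Oxidation state = 0 + 1 + 1 + 1 = +3.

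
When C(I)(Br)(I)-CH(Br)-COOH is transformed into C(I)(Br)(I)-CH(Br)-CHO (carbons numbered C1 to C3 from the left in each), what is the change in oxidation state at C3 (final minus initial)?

-2

Before: C3 has 1 bond to C, 3 bonds to O → oxidation state +3.
After: C3 has 1 bond to C, 1 bond to H, 2 bonds to O → oxidation state +1.
Δ = +1 − (+3) = -2, so this is a reduction at C3.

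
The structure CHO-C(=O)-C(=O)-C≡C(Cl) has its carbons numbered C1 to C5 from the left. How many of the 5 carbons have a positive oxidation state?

Tallying each carbon's bonds:
C1: 1C, 1H, 2O → 0 − 1 + 2 = +1
C2: 2C, 2O → 0 + 2 = +2
C3: 2C, 2O → 0 + 2 = +2
C4: 4C → 0 = 0
C5: 3C, 1Cl → 0 + 1 = +1
4 carbons (C1, C2, C3, C5) meet the condition.

4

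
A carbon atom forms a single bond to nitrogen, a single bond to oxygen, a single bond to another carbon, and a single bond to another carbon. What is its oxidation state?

The carbon has one bond to C (0), one bond to C (0), one bond to N (+1), one bond to O (+1).
Oxidation state = 0 + 0 + 1 + 1 = +2.

+2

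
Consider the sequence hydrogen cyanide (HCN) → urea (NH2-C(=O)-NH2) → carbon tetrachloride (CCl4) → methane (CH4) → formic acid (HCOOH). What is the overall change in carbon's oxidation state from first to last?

0

Carbon oxidation states along the series — hydrogen cyanide: +2, urea: +4, carbon tetrachloride: +4, methane: -4, formic acid: +2.
Net change = +2 − (+2) = 0.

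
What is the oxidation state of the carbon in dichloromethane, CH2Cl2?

0

The carbon has one bond to H (-1), one bond to H (-1), one bond to Cl (+1), one bond to Cl (+1).
Oxidation state = -1 − 1 + 1 + 1 = 0.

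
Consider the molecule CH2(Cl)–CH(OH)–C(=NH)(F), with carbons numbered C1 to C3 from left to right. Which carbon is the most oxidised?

Tallying each carbon's bonds:
C1: 1C, 2H, 1Cl → 0 − 2 + 1 = -1
C2: 2C, 1H, 1O → 0 − 1 + 1 = 0
C3: 1C, 2N, 1F → 0 + 2 + 1 = +3
The most oxidised carbon is C3 at +3.

C3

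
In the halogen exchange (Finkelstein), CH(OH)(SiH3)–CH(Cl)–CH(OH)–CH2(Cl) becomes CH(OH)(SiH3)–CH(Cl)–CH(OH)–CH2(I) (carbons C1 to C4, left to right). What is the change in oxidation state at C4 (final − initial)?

0

Before: C4 has 1 bond to C, 2 bonds to H, 1 bond to Cl → oxidation state -1.
After: C4 has 1 bond to C, 2 bonds to H, 1 bond to I → oxidation state -1.
Δ = -1 − (-1) = 0, so no net redox change at C4.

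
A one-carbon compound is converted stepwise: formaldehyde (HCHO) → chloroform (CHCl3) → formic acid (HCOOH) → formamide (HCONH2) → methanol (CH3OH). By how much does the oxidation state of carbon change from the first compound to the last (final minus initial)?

-2

Carbon oxidation states along the series — formaldehyde: 0, chloroform: +2, formic acid: +2, formamide: +2, methanol: -2.
Net change = -2 − (0) = -2.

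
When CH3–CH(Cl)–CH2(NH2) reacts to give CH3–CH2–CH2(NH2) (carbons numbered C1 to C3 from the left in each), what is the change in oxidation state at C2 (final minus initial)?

Before: C2 has 2 bonds to C, 1 bond to H, 1 bond to Cl → oxidation state 0.
After: C2 has 2 bonds to C, 2 bonds to H → oxidation state -2.
Δ = -2 − (0) = -2, so this is a reduction at C2.

-2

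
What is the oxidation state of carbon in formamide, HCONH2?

+2

The carbon has one bond to H (-1), a double bond to O (2×+1 = +2), one bond to N (+1).
Oxidation state = -1 + 2 + 1 = +2.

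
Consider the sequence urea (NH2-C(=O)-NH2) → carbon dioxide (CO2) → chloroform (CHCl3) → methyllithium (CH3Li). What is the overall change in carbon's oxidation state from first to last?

Carbon oxidation states along the series — urea: +4, carbon dioxide: +4, chloroform: +2, methyllithium: -4.
Net change = -4 − (+4) = -8.

-8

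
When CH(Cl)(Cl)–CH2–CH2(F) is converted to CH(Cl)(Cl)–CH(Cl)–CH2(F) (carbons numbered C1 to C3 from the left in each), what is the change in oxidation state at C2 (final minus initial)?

Before: C2 has 2 bonds to C, 2 bonds to H → oxidation state -2.
After: C2 has 2 bonds to C, 1 bond to H, 1 bond to Cl → oxidation state 0.
Δ = 0 − (-2) = +2, so this is an oxidation at C2.

+2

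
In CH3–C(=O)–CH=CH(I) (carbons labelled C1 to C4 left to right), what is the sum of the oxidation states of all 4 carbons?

Tallying each carbon's bonds:
C1: 1C, 3H → 0 − 3 = -3
C2: 2C, 2O → 0 + 2 = +2
C3: 3C, 1H → 0 − 1 = -1
C4: 2C, 1H, 1I → 0 − 1 + 1 = 0
Sum = -3 + 2 − 1 + 0 = -2.

-2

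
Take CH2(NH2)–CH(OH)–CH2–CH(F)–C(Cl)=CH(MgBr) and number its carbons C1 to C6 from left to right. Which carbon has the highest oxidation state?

C5

Tallying each carbon's bonds:
C1: 1C, 2H, 1N → 0 − 2 + 1 = -1
C2: 2C, 1H, 1O → 0 − 1 + 1 = 0
C3: 2C, 2H → 0 − 2 = -2
C4: 2C, 1H, 1F → 0 − 1 + 1 = 0
C5: 3C, 1Cl → 0 + 1 = +1
C6: 2C, 1H, 1Mg → 0 − 1 − 1 = -2
The most oxidised carbon is C5 at +1.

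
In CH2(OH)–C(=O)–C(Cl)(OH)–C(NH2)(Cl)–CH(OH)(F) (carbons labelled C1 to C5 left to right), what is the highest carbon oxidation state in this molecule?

+2

Count +1 for every bond to an atom more electronegative than carbon and −1 for every bond to one less electronegative; C–C bonds are 0. Tallying each carbon:
C1: 1C, 2H, 1O → 0 − 2 + 1 = -1
C2: 2C, 2O → 0 + 2 = +2
C3: 2C, 1O, 1Cl → 0 + 1 + 1 = +2
C4: 2C, 1N, 1Cl → 0 + 1 + 1 = +2
C5: 1C, 1H, 1O, 1F → 0 − 1 + 1 + 1 = +1
The highest value is +2.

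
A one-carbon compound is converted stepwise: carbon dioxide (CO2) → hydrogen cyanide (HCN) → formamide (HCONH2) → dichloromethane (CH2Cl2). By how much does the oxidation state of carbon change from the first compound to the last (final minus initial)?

-4

Carbon oxidation states along the series — carbon dioxide: +4, hydrogen cyanide: +2, formamide: +2, dichloromethane: 0.
Net change = 0 − (+4) = -4.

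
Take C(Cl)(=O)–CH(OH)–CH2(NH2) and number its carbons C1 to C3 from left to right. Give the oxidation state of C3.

-1

Bonds to more-electronegative neighbours contribute +1 each, bonds to H or metals contribute −1 each, and C–C bonds contribute 0.
C3 has one bond to C (0), one bond to N (+1), one bond to H (-1), one bond to H (-1).
Oxidation state = 0 + 1 − 1 − 1 = -1.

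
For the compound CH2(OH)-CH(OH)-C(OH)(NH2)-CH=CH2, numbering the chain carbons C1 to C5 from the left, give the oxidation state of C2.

Assign +1 per bond to O/N/halogen, −1 per bond to H or an electropositive element, and 0 per bond to carbon.
C2 has one bond to C (0), one bond to C (0), one bond to H (-1), one bond to O (+1).
Oxidation state = 0 + 0 − 1 + 1 = 0.

0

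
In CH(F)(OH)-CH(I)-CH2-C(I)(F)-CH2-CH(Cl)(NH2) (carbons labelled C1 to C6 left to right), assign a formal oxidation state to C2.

0

C2 has one bond to C (0), one bond to C (0), one bond to I (+1), one bond to H (-1).
Oxidation state = 0 + 0 + 1 − 1 = 0.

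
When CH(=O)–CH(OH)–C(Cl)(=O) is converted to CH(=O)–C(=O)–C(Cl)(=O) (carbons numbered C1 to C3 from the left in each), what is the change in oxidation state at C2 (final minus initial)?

Before: C2 has 2 bonds to C, 1 bond to H, 1 bond to O → oxidation state 0.
After: C2 has 2 bonds to C, 2 bonds to O → oxidation state +2.
Δ = +2 − (0) = +2, so this is an oxidation at C2.

+2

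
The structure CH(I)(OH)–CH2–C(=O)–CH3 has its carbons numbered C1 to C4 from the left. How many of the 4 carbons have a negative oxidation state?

2

Bonds to more-electronegative neighbours contribute +1 each, bonds to H or metals contribute −1 each, and C–C bonds contribute 0. Tallying each carbon:
C1: 1C, 1H, 1O, 1I → 0 − 1 + 1 + 1 = +1
C2: 2C, 2H → 0 − 2 = -2
C3: 2C, 2O → 0 + 2 = +2
C4: 1C, 3H → 0 − 3 = -3
2 carbons (C2, C4) meet the condition.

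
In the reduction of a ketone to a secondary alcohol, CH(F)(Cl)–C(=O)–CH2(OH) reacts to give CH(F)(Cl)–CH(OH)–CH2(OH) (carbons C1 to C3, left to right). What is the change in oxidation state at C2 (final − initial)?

Before: C2 has 2 bonds to C, 2 bonds to O → oxidation state +2.
After: C2 has 2 bonds to C, 1 bond to H, 1 bond to O → oxidation state 0.
Δ = 0 − (+2) = -2, so this is a reduction at C2.

-2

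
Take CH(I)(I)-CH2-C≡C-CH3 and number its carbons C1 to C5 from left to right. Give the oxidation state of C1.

C1 has one bond to C (0), one bond to H (-1), one bond to I (+1), one bond to I (+1).
Oxidation state = 0 − 1 + 1 + 1 = +1.

+1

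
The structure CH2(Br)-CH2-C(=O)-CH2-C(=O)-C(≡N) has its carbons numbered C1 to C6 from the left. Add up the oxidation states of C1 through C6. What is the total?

+2

Tallying each carbon's bonds:
C1: 1C, 2H, 1Br → 0 − 2 + 1 = -1
C2: 2C, 2H → 0 − 2 = -2
C3: 2C, 2O → 0 + 2 = +2
C4: 2C, 2H → 0 − 2 = -2
C5: 2C, 2O → 0 + 2 = +2
C6: 1C, 3N → 0 + 3 = +3
Sum = -1 − 2 + 2 − 2 + 2 + 3 = +2.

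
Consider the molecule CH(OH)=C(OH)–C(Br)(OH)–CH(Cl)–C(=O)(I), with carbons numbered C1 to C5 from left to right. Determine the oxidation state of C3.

C3 has one bond to C (0), one bond to C (0), one bond to Br (+1), one bond to O (+1).
Oxidation state = 0 + 0 + 1 + 1 = +2.

+2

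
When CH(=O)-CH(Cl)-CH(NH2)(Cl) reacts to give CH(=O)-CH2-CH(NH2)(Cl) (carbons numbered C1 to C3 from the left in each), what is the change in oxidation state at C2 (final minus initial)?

Before: C2 has 2 bonds to C, 1 bond to H, 1 bond to Cl → oxidation state 0.
After: C2 has 2 bonds to C, 2 bonds to H → oxidation state -2.
Δ = -2 − (0) = -2, so this is a reduction at C2.

-2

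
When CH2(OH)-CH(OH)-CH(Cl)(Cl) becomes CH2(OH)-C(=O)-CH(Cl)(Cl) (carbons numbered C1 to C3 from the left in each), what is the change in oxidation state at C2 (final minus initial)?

Before: C2 has 2 bonds to C, 1 bond to H, 1 bond to O → oxidation state 0.
After: C2 has 2 bonds to C, 2 bonds to O → oxidation state +2.
Δ = +2 − (0) = +2, so this is an oxidation at C2.

+2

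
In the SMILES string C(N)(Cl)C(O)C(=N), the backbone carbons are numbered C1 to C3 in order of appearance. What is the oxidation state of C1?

+1

C1 has one bond to C (0), one bond to N (+1), one bond to H (-1), one bond to Cl (+1).
Oxidation state = 0 + 1 − 1 + 1 = +1.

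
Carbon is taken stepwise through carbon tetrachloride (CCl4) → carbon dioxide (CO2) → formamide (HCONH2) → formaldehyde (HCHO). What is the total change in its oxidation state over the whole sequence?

-4

Carbon oxidation states along the series — carbon tetrachloride: +4, carbon dioxide: +4, formamide: +2, formaldehyde: 0.
Net change = 0 − (+4) = -4.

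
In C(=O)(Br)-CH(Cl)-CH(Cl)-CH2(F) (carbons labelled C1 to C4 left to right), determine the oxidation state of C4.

Assign +1 per bond to O/N/halogen, −1 per bond to H or an electropositive element, and 0 per bond to carbon.
C4 has one bond to C (0), one bond to F (+1), one bond to H (-1), one bond to H (-1).
Oxidation state = 0 + 1 − 1 − 1 = -1.

-1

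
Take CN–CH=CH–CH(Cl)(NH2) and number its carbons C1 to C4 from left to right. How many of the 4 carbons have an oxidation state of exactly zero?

0

Bonds to more-electronegative neighbours contribute +1 each, bonds to H or metals contribute −1 each, and C–C bonds contribute 0. Tallying each carbon:
C1: 1C, 3N → 0 + 3 = +3
C2: 3C, 1H → 0 − 1 = -1
C3: 3C, 1H → 0 − 1 = -1
C4: 1C, 1H, 1N, 1Cl → 0 − 1 + 1 + 1 = +1
0 carbons meet the condition.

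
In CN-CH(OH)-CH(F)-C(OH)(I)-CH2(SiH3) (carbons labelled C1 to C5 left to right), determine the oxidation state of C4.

C4 has one bond to C (0), one bond to C (0), one bond to O (+1), one bond to I (+1).
Oxidation state = 0 + 0 + 1 + 1 = +2.

+2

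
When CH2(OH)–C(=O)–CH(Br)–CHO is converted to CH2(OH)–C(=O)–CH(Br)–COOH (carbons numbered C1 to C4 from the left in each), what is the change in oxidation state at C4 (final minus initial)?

+2

Before: C4 has 1 bond to C, 1 bond to H, 2 bonds to O → oxidation state +1.
After: C4 has 1 bond to C, 3 bonds to O → oxidation state +3.
Δ = +3 − (+1) = +2, so this is an oxidation at C4.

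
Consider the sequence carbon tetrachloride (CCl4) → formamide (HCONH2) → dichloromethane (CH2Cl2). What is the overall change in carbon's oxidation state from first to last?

-4

Carbon oxidation states along the series — carbon tetrachloride: +4, formamide: +2, dichloromethane: 0.
Net change = 0 − (+4) = -4.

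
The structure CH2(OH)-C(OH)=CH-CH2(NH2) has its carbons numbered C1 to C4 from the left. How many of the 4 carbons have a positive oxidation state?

Count +1 for every bond to an atom more electronegative than carbon and −1 for every bond to one less electronegative; C–C bonds are 0. Tallying each carbon:
C1: 1C, 2H, 1O → 0 − 2 + 1 = -1
C2: 3C, 1O → 0 + 1 = +1
C3: 3C, 1H → 0 − 1 = -1
C4: 1C, 2H, 1N → 0 − 2 + 1 = -1
1 carbon (C2) meets the condition.

1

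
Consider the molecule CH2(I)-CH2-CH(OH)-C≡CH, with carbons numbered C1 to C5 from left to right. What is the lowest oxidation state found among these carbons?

-2

Each bond to a more electronegative atom (O, N, halogen) counts +1, each bond to a less electronegative atom (H, metal, B, Si) counts −1, and each C–C bond counts 0. Tallying each carbon:
C1: 1C, 2H, 1I → 0 − 2 + 1 = -1
C2: 2C, 2H → 0 − 2 = -2
C3: 2C, 1H, 1O → 0 − 1 + 1 = 0
C4: 4C → 0 = 0
C5: 3C, 1H → 0 − 1 = -1
The lowest value is -2.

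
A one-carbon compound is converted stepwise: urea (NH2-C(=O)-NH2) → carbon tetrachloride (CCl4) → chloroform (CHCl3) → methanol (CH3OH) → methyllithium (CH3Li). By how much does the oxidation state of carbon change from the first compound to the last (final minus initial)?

Carbon oxidation states along the series — urea: +4, carbon tetrachloride: +4, chloroform: +2, methanol: -2, methyllithium: -4.
Net change = -4 − (+4) = -8.

-8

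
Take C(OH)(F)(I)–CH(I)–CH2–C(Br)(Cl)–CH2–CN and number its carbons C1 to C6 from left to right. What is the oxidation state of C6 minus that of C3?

C6: 1C, 3N → 0 + 3 = +3
C3: 2C, 2H → 0 − 2 = -2
Difference: +3 − (-2) = +5.

+5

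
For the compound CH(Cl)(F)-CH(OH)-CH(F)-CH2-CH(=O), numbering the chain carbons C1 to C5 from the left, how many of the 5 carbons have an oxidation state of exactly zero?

Tallying each carbon's bonds:
C1: 1C, 1H, 1F, 1Cl → 0 − 1 + 1 + 1 = +1
C2: 2C, 1H, 1O → 0 − 1 + 1 = 0
C3: 2C, 1H, 1F → 0 − 1 + 1 = 0
C4: 2C, 2H → 0 − 2 = -2
C5: 1C, 1H, 2O → 0 − 1 + 2 = +1
2 carbons (C2, C3) meet the condition.

2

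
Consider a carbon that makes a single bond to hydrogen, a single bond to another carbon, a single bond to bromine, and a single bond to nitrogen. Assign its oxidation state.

Count +1 for every bond to an atom more electronegative than carbon and −1 for every bond to one less electronegative; C–C bonds are 0.
The carbon has one bond to C (0), one bond to H (-1), one bond to Br (+1), one bond to N (+1).
Oxidation state = 0 − 1 + 1 + 1 = +1.

+1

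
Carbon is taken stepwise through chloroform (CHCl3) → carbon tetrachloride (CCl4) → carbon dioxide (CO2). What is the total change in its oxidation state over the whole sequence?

+2

Carbon oxidation states along the series — chloroform: +2, carbon tetrachloride: +4, carbon dioxide: +4.
Net change = +4 − (+2) = +2.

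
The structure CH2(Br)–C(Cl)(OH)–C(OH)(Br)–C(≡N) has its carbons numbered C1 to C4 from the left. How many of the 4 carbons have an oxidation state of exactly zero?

0

Assign +1 per bond to O/N/halogen, −1 per bond to H or an electropositive element, and 0 per bond to carbon. Tallying each carbon:
C1: 1C, 2H, 1Br → 0 − 2 + 1 = -1
C2: 2C, 1O, 1Cl → 0 + 1 + 1 = +2
C3: 2C, 1O, 1Br → 0 + 1 + 1 = +2
C4: 1C, 3N → 0 + 3 = +3
0 carbons meet the condition.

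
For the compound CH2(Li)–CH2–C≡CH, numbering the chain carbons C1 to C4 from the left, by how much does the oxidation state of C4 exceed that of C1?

+2

C4: 3C, 1H → 0 − 1 = -1
C1: 1C, 2H, 1Li → 0 − 2 − 1 = -3
Difference: -1 − (-3) = +2.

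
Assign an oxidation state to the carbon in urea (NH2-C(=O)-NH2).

+4

Assign +1 per bond to O/N/halogen, −1 per bond to H or an electropositive element, and 0 per bond to carbon.
The carbon has one bond to N (+1), a double bond to O (2×+1 = +2), one bond to N (+1).
Oxidation state = +1 + 2 + 1 = +4.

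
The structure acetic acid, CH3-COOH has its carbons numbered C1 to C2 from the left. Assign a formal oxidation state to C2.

+3

C2 has a double bond to O (2×+1 = +2), one bond to O (+1), one bond to C (0).
Oxidation state = +2 + 1 + 0 = +3.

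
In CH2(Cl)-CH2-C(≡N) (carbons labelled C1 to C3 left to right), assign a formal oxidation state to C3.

Assign +1 per bond to O/N/halogen, −1 per bond to H or an electropositive element, and 0 per bond to carbon.
C3 has one bond to C (0), a triple bond to N (3×+1 = +3).
Oxidation state = 0 + 3 = +3.

+3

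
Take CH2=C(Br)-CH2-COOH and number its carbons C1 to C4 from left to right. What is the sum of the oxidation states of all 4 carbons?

Tallying each carbon's bonds:
C1: 2C, 2H → 0 − 2 = -2
C2: 3C, 1Br → 0 + 1 = +1
C3: 2C, 2H → 0 − 2 = -2
C4: 1C, 3O → 0 + 3 = +3
Sum = -2 + 1 − 2 + 3 = 0.

0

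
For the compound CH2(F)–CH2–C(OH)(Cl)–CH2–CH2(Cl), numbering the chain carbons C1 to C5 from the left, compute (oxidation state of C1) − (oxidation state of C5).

C1: 1C, 2H, 1F → 0 − 2 + 1 = -1
C5: 1C, 2H, 1Cl → 0 − 2 + 1 = -1
Difference: -1 − (-1) = 0.

0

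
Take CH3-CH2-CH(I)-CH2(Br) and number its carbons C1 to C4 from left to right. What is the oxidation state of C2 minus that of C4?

-1

C2: 2C, 2H → 0 − 2 = -2
C4: 1C, 2H, 1Br → 0 − 2 + 1 = -1
Difference: -2 − (-1) = -1.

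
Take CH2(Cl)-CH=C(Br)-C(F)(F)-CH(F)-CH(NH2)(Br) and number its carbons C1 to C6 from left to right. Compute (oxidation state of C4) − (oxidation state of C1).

C4: 2C, 2F → 0 + 2 = +2
C1: 1C, 2H, 1Cl → 0 − 2 + 1 = -1
Difference: +2 − (-1) = +3.

+3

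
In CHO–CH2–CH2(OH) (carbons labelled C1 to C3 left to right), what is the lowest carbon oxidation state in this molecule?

Tallying each carbon's bonds:
C1: 1C, 1H, 2O → 0 − 1 + 2 = +1
C2: 2C, 2H → 0 − 2 = -2
C3: 1C, 2H, 1O → 0 − 2 + 1 = -1
The lowest value is -2.

-2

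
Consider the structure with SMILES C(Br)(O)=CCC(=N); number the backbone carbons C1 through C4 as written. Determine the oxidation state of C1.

+2

C1 has a double bond to C (2×0 = 0), one bond to Br (+1), one bond to O (+1).
Oxidation state = 0 + 1 + 1 = +2.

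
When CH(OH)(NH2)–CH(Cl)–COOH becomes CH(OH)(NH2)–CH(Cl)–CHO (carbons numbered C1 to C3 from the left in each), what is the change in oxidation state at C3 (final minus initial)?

Before: C3 has 1 bond to C, 3 bonds to O → oxidation state +3.
After: C3 has 1 bond to C, 1 bond to H, 2 bonds to O → oxidation state +1.
Δ = +1 − (+3) = -2, so this is a reduction at C3.

-2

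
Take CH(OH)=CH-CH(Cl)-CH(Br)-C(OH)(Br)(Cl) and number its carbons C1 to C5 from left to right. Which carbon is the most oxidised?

C5

Count +1 for every bond to an atom more electronegative than carbon and −1 for every bond to one less electronegative; C–C bonds are 0. Tallying each carbon:
C1: 2C, 1H, 1O → 0 − 1 + 1 = 0
C2: 3C, 1H → 0 − 1 = -1
C3: 2C, 1H, 1Cl → 0 − 1 + 1 = 0
C4: 2C, 1H, 1Br → 0 − 1 + 1 = 0
C5: 1C, 1O, 1Cl, 1Br → 0 + 1 + 1 + 1 = +3
The most oxidised carbon is C5 at +3.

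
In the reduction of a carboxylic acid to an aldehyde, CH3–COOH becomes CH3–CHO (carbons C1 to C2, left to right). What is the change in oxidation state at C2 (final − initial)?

Before: C2 has 1 bond to C, 3 bonds to O → oxidation state +3.
After: C2 has 1 bond to C, 1 bond to H, 2 bonds to O → oxidation state +1.
Δ = +1 − (+3) = -2, so this is a reduction at C2.

-2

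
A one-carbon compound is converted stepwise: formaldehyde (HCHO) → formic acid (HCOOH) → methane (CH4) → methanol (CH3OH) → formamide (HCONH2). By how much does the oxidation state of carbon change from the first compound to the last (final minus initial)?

+2

Carbon oxidation states along the series — formaldehyde: 0, formic acid: +2, methane: -4, methanol: -2, formamide: +2.
Net change = +2 − (0) = +2.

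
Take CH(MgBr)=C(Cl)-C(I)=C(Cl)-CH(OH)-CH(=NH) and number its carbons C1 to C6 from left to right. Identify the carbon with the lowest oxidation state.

Bonds to more-electronegative neighbours contribute +1 each, bonds to H or metals contribute −1 each, and C–C bonds contribute 0. Tallying each carbon:
C1: 2C, 1H, 1Mg → 0 − 1 − 1 = -2
C2: 3C, 1Cl → 0 + 1 = +1
C3: 3C, 1I → 0 + 1 = +1
C4: 3C, 1Cl → 0 + 1 = +1
C5: 2C, 1H, 1O → 0 − 1 + 1 = 0
C6: 1C, 1H, 2N → 0 − 1 + 2 = +1
The most reduced carbon is C1 at -2.

C1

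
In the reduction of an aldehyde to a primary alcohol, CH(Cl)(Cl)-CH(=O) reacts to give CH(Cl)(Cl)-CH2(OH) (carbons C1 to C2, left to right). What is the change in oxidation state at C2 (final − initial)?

Before: C2 has 1 bond to C, 1 bond to H, 2 bonds to O → oxidation state +1.
After: C2 has 1 bond to C, 2 bonds to H, 1 bond to O → oxidation state -1.
Δ = -1 − (+1) = -2, so this is a reduction at C2.

-2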